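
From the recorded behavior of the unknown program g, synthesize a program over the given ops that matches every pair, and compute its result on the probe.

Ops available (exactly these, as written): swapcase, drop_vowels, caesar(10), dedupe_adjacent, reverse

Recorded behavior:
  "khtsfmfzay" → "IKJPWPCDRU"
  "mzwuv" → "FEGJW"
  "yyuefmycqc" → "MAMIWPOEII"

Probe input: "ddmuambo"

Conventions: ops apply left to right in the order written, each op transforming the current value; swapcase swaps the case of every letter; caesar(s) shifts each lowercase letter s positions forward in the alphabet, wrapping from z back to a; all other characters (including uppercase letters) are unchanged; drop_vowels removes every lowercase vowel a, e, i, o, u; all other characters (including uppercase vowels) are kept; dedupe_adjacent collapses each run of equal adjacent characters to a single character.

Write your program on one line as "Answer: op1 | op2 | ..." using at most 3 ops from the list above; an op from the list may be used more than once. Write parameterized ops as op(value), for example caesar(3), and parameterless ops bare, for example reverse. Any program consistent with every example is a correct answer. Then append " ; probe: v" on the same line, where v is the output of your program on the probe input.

caesar(10) | swapcase | reverse ; probe: "YLWKEWNN"

Check, running the answer program on each example:
  "khtsfmfzay" -> "urdcpwpjki" -> "URDCPWPJKI" -> "IKJPWPCDRU"
  "mzwuv" -> "wjgef" -> "WJGEF" -> "FEGJW"
  "yyuefmycqc" -> "iieopwimam" -> "IIEOPWIMAM" -> "MAMIWPOEII"
  probe: "ddmuambo" -> "nnwekwly" -> "NNWEKWLY" -> "YLWKEWNN"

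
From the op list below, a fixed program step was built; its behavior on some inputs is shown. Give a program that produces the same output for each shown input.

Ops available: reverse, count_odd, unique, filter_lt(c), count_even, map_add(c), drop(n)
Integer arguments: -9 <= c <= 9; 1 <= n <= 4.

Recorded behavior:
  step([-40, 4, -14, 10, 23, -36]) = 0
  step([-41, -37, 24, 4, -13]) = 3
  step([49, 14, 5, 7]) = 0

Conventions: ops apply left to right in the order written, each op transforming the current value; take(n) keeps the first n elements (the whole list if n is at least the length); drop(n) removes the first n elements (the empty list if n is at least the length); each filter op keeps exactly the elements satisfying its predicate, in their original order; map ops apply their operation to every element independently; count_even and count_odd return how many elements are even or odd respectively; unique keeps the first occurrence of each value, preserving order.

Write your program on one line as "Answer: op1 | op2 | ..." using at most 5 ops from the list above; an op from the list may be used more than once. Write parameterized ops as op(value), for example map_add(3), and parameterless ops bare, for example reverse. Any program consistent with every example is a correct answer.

filter_lt(-6) | reverse | map_add(1) | count_even

Check, running the answer program on each example:
  [-40, 4, -14, 10, 23, -36] -> [-40, -14, -36] -> [-36, -14, -40] -> [-35, -13, -39] -> 0
  [-41, -37, 24, 4, -13] -> [-41, -37, -13] -> [-13, -37, -41] -> [-12, -36, -40] -> 3
  [49, 14, 5, 7] -> [] -> [] -> [] -> 0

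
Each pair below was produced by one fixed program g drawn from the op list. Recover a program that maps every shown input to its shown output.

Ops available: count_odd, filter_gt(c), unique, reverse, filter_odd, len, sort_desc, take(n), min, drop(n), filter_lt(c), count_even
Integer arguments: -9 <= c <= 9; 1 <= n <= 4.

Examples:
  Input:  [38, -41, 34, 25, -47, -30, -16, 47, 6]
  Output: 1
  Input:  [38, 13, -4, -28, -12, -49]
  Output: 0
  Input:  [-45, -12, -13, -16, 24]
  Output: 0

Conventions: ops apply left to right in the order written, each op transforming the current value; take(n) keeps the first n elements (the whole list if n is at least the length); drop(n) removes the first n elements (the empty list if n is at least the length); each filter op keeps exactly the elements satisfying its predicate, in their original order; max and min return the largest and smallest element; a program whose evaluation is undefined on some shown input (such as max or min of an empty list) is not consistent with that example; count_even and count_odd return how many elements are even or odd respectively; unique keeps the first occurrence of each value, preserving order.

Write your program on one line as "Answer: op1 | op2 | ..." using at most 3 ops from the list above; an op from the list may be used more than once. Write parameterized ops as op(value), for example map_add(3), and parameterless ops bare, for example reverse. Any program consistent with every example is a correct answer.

drop(3) | drop(4) | count_odd

Check, running the answer program on each example:
  [38, -41, 34, 25, -47, -30, -16, 47, 6] -> [25, -47, -30, -16, 47, 6] -> [47, 6] -> 1
  [38, 13, -4, -28, -12, -49] -> [-28, -12, -49] -> [] -> 0
  [-45, -12, -13, -16, 24] -> [-16, 24] -> [] -> 0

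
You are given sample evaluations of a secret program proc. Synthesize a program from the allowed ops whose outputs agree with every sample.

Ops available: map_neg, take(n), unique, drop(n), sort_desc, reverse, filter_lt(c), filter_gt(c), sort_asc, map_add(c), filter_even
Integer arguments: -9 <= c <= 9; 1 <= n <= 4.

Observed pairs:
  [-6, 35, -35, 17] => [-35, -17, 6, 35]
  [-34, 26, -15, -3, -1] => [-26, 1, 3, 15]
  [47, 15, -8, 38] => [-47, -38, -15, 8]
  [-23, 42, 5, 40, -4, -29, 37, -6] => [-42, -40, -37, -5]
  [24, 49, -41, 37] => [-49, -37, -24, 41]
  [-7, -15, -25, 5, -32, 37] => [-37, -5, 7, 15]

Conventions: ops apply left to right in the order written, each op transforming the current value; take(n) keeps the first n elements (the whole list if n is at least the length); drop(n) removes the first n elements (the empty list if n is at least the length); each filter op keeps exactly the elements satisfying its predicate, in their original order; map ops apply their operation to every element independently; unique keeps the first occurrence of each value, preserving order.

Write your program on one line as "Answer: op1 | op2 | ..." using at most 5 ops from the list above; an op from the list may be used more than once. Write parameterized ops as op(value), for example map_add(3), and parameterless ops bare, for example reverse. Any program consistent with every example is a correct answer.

map_neg | reverse | sort_asc | take(4)

Check, running the answer program on each example:
  [-6, 35, -35, 17] -> [6, -35, 35, -17] -> [-17, 35, -35, 6] -> [-35, -17, 6, 35] -> [-35, -17, 6, 35]
  [-34, 26, -15, -3, -1] -> [34, -26, 15, 3, 1] -> [1, 3, 15, -26, 34] -> [-26, 1, 3, 15, 34] -> [-26, 1, 3, 15]
  [47, 15, -8, 38] -> [-47, -15, 8, -38] -> [-38, 8, -15, -47] -> [-47, -38, -15, 8] -> [-47, -38, -15, 8]
  [-23, 42, 5, 40, -4, -29, 37, -6] -> [23, -42, -5, -40, 4, 29, -37, 6] -> [6, -37, 29, 4, -40, -5, -42, 23] -> [-42, -40, -37, -5, 4, 6, 23, 29] -> [-42, -40, -37, -5]
  [24, 49, -41, 37] -> [-24, -49, 41, -37] -> [-37, 41, -49, -24] -> [-49, -37, -24, 41] -> [-49, -37, -24, 41]
  [-7, -15, -25, 5, -32, 37] -> [7, 15, 25, -5, 32, -37] -> [-37, 32, -5, 25, 15, 7] -> [-37, -5, 7, 15, 25, 32] -> [-37, -5, 7, 15]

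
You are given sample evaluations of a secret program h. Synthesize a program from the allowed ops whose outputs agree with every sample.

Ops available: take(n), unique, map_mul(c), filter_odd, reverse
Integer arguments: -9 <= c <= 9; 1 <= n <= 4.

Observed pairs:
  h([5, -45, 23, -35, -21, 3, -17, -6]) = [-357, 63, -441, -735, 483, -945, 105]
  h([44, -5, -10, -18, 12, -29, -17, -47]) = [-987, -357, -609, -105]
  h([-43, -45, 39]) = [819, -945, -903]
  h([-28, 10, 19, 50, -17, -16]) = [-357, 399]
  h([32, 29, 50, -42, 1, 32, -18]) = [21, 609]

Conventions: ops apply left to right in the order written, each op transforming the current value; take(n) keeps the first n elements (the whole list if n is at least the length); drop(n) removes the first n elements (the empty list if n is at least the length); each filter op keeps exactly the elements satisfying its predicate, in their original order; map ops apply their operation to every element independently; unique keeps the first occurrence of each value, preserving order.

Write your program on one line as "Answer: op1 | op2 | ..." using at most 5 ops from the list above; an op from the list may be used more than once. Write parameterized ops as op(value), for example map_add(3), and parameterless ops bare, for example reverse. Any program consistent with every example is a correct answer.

map_mul(-3) | reverse | filter_odd | map_mul(-7)

Check, running the answer program on each example:
  [5, -45, 23, -35, -21, 3, -17, -6] -> [-15, 135, -69, 105, 63, -9, 51, 18] -> [18, 51, -9, 63, 105, -69, 135, -15] -> [51, -9, 63, 105, -69, 135, -15] -> [-357, 63, -441, -735, 483, -945, 105]
  [44, -5, -10, -18, 12, -29, -17, -47] -> [-132, 15, 30, 54, -36, 87, 51, 141] -> [141, 51, 87, -36, 54, 30, 15, -132] -> [141, 51, 87, 15] -> [-987, -357, -609, -105]
  [-43, -45, 39] -> [129, 135, -117] -> [-117, 135, 129] -> [-117, 135, 129] -> [819, -945, -903]
  [-28, 10, 19, 50, -17, -16] -> [84, -30, -57, -150, 51, 48] -> [48, 51, -150, -57, -30, 84] -> [51, -57] -> [-357, 399]
  [32, 29, 50, -42, 1, 32, -18] -> [-96, -87, -150, 126, -3, -96, 54] -> [54, -96, -3, 126, -150, -87, -96] -> [-3, -87] -> [21, 609]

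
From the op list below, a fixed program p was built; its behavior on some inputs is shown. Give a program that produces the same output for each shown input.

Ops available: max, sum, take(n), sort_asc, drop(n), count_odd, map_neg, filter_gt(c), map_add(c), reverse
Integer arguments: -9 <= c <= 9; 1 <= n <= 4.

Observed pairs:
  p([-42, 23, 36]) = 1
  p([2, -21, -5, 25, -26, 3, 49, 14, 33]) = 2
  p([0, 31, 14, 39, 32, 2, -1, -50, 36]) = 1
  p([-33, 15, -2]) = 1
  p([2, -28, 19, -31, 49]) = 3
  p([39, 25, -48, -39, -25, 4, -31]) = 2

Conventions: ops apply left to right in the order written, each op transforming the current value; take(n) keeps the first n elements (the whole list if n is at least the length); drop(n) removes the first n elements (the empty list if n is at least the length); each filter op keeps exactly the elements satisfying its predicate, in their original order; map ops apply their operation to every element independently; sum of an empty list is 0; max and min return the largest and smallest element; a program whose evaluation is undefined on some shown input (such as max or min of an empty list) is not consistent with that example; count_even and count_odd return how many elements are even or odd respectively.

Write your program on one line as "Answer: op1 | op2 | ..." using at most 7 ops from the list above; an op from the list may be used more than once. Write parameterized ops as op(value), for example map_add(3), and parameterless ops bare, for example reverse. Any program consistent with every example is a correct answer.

drop(1) | reverse | map_add(-1) | take(3) | map_add(1) | count_odd

Check, running the answer program on each example:
  [-42, 23, 36] -> [23, 36] -> [36, 23] -> [35, 22] -> [35, 22] -> [36, 23] -> 1
  [2, -21, -5, 25, -26, 3, 49, 14, 33] -> [-21, -5, 25, -26, 3, 49, 14, 33] -> [33, 14, 49, 3, -26, 25, -5, -21] -> [32, 13, 48, 2, -27, 24, -6, -22] -> [32, 13, 48] -> [33, 14, 49] -> 2
  [0, 31, 14, 39, 32, 2, -1, -50, 36] -> [31, 14, 39, 32, 2, -1, -50, 36] -> [36, -50, -1, 2, 32, 39, 14, 31] -> [35, -51, -2, 1, 31, 38, 13, 30] -> [35, -51, -2] -> [36, -50, -1] -> 1
  [-33, 15, -2] -> [15, -2] -> [-2, 15] -> [-3, 14] -> [-3, 14] -> [-2, 15] -> 1
  [2, -28, 19, -31, 49] -> [-28, 19, -31, 49] -> [49, -31, 19, -28] -> [48, -32, 18, -29] -> [48, -32, 18] -> [49, -31, 19] -> 3
  [39, 25, -48, -39, -25, 4, -31] -> [25, -48, -39, -25, 4, -31] -> [-31, 4, -25, -39, -48, 25] -> [-32, 3, -26, -40, -49, 24] -> [-32, 3, -26] -> [-31, 4, -25] -> 2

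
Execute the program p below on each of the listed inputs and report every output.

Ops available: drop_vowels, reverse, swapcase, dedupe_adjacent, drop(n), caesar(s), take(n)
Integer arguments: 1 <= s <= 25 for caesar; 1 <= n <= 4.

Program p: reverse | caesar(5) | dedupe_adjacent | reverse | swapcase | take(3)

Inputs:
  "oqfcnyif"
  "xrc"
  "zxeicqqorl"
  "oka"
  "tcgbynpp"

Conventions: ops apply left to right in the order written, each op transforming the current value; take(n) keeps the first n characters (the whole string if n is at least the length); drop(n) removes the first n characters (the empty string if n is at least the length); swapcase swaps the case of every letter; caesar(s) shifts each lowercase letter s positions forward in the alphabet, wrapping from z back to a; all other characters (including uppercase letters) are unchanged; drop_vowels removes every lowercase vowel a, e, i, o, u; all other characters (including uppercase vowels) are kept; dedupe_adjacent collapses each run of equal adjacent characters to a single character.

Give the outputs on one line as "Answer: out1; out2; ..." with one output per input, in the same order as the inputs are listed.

"TVK"; "CWH"; "ECJ"; "TPF"; "YHL"

Execution, op by op:
  "oqfcnyif" -> "fiyncfqo" -> "kndshkvt" -> "kndshkvt" -> "tvkhsdnk" -> "TVKHSDNK" -> "TVK"
  "xrc" -> "crx" -> "hwc" -> "hwc" -> "cwh" -> "CWH" -> "CWH"
  "zxeicqqorl" -> "lroqqciexz" -> "qwtvvhnjce" -> "qwtvhnjce" -> "ecjnhvtwq" -> "ECJNHVTWQ" -> "ECJ"
  "oka" -> "ako" -> "fpt" -> "fpt" -> "tpf" -> "TPF" -> "TPF"
  "tcgbynpp" -> "ppnybgct" -> "uusdglhy" -> "usdglhy" -> "yhlgdsu" -> "YHLGDSU" -> "YHL"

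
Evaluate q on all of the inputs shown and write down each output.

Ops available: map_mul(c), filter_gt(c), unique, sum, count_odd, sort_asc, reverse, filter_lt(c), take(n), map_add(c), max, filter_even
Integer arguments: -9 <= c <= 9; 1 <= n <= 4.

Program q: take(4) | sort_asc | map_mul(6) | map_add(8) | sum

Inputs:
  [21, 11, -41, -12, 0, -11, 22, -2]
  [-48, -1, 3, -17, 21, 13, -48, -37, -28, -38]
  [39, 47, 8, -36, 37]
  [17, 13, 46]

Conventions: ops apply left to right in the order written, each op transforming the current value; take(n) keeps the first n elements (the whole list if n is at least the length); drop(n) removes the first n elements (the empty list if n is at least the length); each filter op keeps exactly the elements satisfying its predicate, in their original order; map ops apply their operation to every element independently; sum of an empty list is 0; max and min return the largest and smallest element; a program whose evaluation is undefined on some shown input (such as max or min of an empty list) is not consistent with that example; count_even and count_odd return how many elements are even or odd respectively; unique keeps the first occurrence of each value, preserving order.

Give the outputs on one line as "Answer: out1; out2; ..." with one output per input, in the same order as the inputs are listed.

Execution, op by op:
  [21, 11, -41, -12, 0, -11, 22, -2] -> [21, 11, -41, -12] -> [-41, -12, 11, 21] -> [-246, -72, 66, 126] -> [-238, -64, 74, 134] -> -94
  [-48, -1, 3, -17, 21, 13, -48, -37, -28, -38] -> [-48, -1, 3, -17] -> [-48, -17, -1, 3] -> [-288, -102, -6, 18] -> [-280, -94, 2, 26] -> -346
  [39, 47, 8, -36, 37] -> [39, 47, 8, -36] -> [-36, 8, 39, 47] -> [-216, 48, 234, 282] -> [-208, 56, 242, 290] -> 380
  [17, 13, 46] -> [17, 13, 46] -> [13, 17, 46] -> [78, 102, 276] -> [86, 110, 284] -> 480

-94; -346; 380; 480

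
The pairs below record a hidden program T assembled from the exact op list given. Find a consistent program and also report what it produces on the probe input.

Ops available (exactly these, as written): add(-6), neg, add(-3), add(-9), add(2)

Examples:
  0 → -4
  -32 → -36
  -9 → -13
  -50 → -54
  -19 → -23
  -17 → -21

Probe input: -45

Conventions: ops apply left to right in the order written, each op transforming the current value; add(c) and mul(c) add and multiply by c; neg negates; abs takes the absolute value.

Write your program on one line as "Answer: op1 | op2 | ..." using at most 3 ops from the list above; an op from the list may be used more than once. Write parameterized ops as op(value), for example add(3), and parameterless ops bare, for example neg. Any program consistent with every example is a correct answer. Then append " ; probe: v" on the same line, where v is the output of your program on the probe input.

add(2) | add(-6) ; probe: -49

Check, running the answer program on each example:
  0 -> 2 -> -4
  -32 -> -30 -> -36
  -9 -> -7 -> -13
  -50 -> -48 -> -54
  -19 -> -17 -> -23
  -17 -> -15 -> -21
  probe: -45 -> -43 -> -49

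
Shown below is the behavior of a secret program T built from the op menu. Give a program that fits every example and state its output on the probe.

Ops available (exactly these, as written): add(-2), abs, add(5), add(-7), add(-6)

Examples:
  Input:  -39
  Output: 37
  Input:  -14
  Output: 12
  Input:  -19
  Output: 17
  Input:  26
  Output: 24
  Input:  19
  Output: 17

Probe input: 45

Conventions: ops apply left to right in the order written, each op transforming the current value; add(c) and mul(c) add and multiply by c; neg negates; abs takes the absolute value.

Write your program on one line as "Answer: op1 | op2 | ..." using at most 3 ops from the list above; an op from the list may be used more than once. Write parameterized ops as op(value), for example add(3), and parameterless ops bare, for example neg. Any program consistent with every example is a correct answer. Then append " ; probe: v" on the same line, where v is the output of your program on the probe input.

abs | add(-2) ; probe: 43

Check, running the answer program on each example:
  -39 -> 39 -> 37
  -14 -> 14 -> 12
  -19 -> 19 -> 17
  26 -> 26 -> 24
  19 -> 19 -> 17
  probe: 45 -> 45 -> 43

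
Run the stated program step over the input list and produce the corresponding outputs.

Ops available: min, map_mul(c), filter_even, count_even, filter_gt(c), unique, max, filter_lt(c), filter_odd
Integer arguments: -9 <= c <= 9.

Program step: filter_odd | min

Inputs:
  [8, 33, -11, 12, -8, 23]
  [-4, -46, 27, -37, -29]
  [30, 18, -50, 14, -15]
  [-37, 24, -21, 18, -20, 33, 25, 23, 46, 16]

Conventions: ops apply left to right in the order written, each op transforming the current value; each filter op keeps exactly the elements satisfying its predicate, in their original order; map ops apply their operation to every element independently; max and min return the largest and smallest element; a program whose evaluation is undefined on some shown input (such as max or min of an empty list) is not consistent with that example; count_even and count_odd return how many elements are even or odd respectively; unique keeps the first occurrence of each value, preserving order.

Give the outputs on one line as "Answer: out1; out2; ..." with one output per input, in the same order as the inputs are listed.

-11; -37; -15; -37

Execution, op by op:
  [8, 33, -11, 12, -8, 23] -> [33, -11, 23] -> -11
  [-4, -46, 27, -37, -29] -> [27, -37, -29] -> -37
  [30, 18, -50, 14, -15] -> [-15] -> -15
  [-37, 24, -21, 18, -20, 33, 25, 23, 46, 16] -> [-37, -21, 33, 25, 23] -> -37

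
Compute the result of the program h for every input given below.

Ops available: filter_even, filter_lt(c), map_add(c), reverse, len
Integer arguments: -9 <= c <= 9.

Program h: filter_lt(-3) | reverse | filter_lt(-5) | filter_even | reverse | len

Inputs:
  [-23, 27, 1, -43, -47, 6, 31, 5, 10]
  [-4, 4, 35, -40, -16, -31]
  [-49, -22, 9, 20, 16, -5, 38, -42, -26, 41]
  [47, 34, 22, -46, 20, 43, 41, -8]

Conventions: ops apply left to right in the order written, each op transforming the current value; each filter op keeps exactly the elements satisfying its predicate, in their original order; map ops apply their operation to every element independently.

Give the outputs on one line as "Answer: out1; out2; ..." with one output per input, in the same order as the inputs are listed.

0; 2; 3; 2

Execution, op by op:
  [-23, 27, 1, -43, -47, 6, 31, 5, 10] -> [-23, -43, -47] -> [-47, -43, -23] -> [-47, -43, -23] -> [] -> [] -> 0
  [-4, 4, 35, -40, -16, -31] -> [-4, -40, -16, -31] -> [-31, -16, -40, -4] -> [-31, -16, -40] -> [-16, -40] -> [-40, -16] -> 2
  [-49, -22, 9, 20, 16, -5, 38, -42, -26, 41] -> [-49, -22, -5, -42, -26] -> [-26, -42, -5, -22, -49] -> [-26, -42, -22, -49] -> [-26, -42, -22] -> [-22, -42, -26] -> 3
  [47, 34, 22, -46, 20, 43, 41, -8] -> [-46, -8] -> [-8, -46] -> [-8, -46] -> [-8, -46] -> [-46, -8] -> 2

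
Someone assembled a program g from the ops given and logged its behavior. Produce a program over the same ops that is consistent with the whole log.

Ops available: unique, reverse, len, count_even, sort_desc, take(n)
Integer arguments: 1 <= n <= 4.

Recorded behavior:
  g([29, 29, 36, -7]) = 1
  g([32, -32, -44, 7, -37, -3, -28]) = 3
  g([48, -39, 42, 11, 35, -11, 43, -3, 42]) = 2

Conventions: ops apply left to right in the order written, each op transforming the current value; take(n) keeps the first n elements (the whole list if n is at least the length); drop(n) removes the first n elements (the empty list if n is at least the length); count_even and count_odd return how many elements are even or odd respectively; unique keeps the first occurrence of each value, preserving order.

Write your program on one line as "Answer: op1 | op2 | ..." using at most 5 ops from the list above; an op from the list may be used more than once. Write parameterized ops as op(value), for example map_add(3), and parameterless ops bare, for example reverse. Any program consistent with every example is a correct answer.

take(3) | sort_desc | reverse | count_even

Check, running the answer program on each example:
  [29, 29, 36, -7] -> [29, 29, 36] -> [36, 29, 29] -> [29, 29, 36] -> 1
  [32, -32, -44, 7, -37, -3, -28] -> [32, -32, -44] -> [32, -32, -44] -> [-44, -32, 32] -> 3
  [48, -39, 42, 11, 35, -11, 43, -3, 42] -> [48, -39, 42] -> [48, 42, -39] -> [-39, 42, 48] -> 2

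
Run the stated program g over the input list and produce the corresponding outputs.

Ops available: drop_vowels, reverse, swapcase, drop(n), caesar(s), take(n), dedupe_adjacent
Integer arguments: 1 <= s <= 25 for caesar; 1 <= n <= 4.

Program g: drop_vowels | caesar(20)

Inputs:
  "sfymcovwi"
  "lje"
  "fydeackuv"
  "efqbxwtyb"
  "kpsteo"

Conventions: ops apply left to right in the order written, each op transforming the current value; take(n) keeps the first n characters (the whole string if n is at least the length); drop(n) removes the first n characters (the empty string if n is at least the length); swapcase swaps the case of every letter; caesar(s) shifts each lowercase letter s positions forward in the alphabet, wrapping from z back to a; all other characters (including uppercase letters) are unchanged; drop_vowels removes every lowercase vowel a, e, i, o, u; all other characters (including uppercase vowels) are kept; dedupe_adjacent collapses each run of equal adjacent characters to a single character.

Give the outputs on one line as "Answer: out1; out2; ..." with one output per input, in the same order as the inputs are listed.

"mzsgwpq"; "fd"; "zsxwep"; "zkvrqnsv"; "ejmn"

Execution, op by op:
  "sfymcovwi" -> "sfymcvw" -> "mzsgwpq"
  "lje" -> "lj" -> "fd"
  "fydeackuv" -> "fydckv" -> "zsxwep"
  "efqbxwtyb" -> "fqbxwtyb" -> "zkvrqnsv"
  "kpsteo" -> "kpst" -> "ejmn"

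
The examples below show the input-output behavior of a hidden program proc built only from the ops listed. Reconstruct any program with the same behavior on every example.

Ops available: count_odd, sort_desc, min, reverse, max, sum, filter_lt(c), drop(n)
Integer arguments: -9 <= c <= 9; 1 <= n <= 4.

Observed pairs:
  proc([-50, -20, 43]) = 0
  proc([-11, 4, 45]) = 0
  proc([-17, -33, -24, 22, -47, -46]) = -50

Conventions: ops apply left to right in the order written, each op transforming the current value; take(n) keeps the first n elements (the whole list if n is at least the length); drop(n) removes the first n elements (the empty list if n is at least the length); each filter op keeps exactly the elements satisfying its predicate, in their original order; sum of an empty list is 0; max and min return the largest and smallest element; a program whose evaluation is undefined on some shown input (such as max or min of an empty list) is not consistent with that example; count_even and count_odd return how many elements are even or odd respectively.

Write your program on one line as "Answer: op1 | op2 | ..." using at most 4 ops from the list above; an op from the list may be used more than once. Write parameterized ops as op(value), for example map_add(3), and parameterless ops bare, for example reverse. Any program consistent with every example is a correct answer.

reverse | filter_lt(-3) | drop(3) | sum

Check, running the answer program on each example:
  [-50, -20, 43] -> [43, -20, -50] -> [-20, -50] -> [] -> 0
  [-11, 4, 45] -> [45, 4, -11] -> [-11] -> [] -> 0
  [-17, -33, -24, 22, -47, -46] -> [-46, -47, 22, -24, -33, -17] -> [-46, -47, -24, -33, -17] -> [-33, -17] -> -50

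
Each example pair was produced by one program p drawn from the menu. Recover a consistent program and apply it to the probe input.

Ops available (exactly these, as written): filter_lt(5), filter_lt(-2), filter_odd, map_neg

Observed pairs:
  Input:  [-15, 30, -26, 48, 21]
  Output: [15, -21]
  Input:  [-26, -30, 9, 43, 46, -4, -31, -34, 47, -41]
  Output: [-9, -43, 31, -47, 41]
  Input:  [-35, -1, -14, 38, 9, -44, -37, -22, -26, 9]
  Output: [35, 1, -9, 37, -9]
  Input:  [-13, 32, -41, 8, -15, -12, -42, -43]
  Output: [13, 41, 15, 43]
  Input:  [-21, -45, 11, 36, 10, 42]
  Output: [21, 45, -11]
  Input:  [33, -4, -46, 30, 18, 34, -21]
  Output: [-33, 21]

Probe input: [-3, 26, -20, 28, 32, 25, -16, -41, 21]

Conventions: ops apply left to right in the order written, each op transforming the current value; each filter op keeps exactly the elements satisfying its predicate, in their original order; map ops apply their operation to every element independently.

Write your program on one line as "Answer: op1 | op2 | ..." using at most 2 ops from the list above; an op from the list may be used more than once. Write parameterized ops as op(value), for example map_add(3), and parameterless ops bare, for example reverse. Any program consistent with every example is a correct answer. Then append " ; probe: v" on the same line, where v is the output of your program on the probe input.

map_neg | filter_odd ; probe: [3, -25, 41, -21]

Check, running the answer program on each example:
  [-15, 30, -26, 48, 21] -> [15, -30, 26, -48, -21] -> [15, -21]
  [-26, -30, 9, 43, 46, -4, -31, -34, 47, -41] -> [26, 30, -9, -43, -46, 4, 31, 34, -47, 41] -> [-9, -43, 31, -47, 41]
  [-35, -1, -14, 38, 9, -44, -37, -22, -26, 9] -> [35, 1, 14, -38, -9, 44, 37, 22, 26, -9] -> [35, 1, -9, 37, -9]
  [-13, 32, -41, 8, -15, -12, -42, -43] -> [13, -32, 41, -8, 15, 12, 42, 43] -> [13, 41, 15, 43]
  [-21, -45, 11, 36, 10, 42] -> [21, 45, -11, -36, -10, -42] -> [21, 45, -11]
  [33, -4, -46, 30, 18, 34, -21] -> [-33, 4, 46, -30, -18, -34, 21] -> [-33, 21]
  probe: [-3, 26, -20, 28, 32, 25, -16, -41, 21] -> [3, -26, 20, -28, -32, -25, 16, 41, -21] -> [3, -25, 41, -21]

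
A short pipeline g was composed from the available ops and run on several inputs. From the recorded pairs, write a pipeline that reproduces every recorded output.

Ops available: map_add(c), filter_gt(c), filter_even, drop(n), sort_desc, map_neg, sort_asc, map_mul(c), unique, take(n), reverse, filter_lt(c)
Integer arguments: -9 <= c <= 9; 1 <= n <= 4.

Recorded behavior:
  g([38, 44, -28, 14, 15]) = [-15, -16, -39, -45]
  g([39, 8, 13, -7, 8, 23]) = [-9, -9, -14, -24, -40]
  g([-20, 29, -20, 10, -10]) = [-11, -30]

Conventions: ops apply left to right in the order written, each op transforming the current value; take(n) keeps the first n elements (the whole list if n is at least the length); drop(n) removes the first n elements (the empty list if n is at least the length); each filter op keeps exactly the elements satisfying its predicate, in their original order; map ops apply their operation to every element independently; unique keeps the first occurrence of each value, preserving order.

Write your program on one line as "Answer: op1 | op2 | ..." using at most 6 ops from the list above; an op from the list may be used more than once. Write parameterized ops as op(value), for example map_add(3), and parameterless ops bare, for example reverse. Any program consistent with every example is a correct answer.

map_add(1) | filter_gt(-9) | sort_asc | filter_gt(-2) | map_neg

Check, running the answer program on each example:
  [38, 44, -28, 14, 15] -> [39, 45, -27, 15, 16] -> [39, 45, 15, 16] -> [15, 16, 39, 45] -> [15, 16, 39, 45] -> [-15, -16, -39, -45]
  [39, 8, 13, -7, 8, 23] -> [40, 9, 14, -6, 9, 24] -> [40, 9, 14, -6, 9, 24] -> [-6, 9, 9, 14, 24, 40] -> [9, 9, 14, 24, 40] -> [-9, -9, -14, -24, -40]
  [-20, 29, -20, 10, -10] -> [-19, 30, -19, 11, -9] -> [30, 11] -> [11, 30] -> [11, 30] -> [-11, -30]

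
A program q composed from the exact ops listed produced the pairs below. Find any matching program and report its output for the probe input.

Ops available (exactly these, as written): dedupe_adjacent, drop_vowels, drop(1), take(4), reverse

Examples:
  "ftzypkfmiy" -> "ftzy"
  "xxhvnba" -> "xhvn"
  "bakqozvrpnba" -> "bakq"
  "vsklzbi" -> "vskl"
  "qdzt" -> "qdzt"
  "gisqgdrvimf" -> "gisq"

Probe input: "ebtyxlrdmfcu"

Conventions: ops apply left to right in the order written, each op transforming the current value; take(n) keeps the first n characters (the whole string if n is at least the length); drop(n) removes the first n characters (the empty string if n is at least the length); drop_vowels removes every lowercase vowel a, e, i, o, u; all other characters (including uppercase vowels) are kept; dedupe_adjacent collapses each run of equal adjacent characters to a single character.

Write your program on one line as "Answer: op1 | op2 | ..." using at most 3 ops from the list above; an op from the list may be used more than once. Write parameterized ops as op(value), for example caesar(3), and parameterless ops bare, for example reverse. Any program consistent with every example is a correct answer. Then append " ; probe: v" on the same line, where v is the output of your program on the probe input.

dedupe_adjacent | take(4) ; probe: "ebty"

Check, running the answer program on each example:
  "ftzypkfmiy" -> "ftzypkfmiy" -> "ftzy"
  "xxhvnba" -> "xhvnba" -> "xhvn"
  "bakqozvrpnba" -> "bakqozvrpnba" -> "bakq"
  "vsklzbi" -> "vsklzbi" -> "vskl"
  "qdzt" -> "qdzt" -> "qdzt"
  "gisqgdrvimf" -> "gisqgdrvimf" -> "gisq"
  probe: "ebtyxlrdmfcu" -> "ebtyxlrdmfcu" -> "ebty"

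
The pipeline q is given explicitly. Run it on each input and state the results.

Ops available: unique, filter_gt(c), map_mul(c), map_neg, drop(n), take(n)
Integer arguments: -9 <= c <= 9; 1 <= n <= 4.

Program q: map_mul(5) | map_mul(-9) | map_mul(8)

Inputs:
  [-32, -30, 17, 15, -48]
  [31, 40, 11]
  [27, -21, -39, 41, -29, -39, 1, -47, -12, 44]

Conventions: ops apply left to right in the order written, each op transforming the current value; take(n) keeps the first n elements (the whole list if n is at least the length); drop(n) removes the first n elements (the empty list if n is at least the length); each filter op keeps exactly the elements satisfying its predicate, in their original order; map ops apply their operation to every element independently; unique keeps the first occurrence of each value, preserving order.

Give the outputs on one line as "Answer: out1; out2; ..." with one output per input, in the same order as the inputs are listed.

[11520, 10800, -6120, -5400, 17280]; [-11160, -14400, -3960]; [-9720, 7560, 14040, -14760, 10440, 14040, -360, 16920, 4320, -15840]

Execution, op by op:
  [-32, -30, 17, 15, -48] -> [-160, -150, 85, 75, -240] -> [1440, 1350, -765, -675, 2160] -> [11520, 10800, -6120, -5400, 17280]
  [31, 40, 11] -> [155, 200, 55] -> [-1395, -1800, -495] -> [-11160, -14400, -3960]
  [27, -21, -39, 41, -29, -39, 1, -47, -12, 44] -> [135, -105, -195, 205, -145, -195, 5, -235, -60, 220] -> [-1215, 945, 1755, -1845, 1305, 1755, -45, 2115, 540, -1980] -> [-9720, 7560, 14040, -14760, 10440, 14040, -360, 16920, 4320, -15840]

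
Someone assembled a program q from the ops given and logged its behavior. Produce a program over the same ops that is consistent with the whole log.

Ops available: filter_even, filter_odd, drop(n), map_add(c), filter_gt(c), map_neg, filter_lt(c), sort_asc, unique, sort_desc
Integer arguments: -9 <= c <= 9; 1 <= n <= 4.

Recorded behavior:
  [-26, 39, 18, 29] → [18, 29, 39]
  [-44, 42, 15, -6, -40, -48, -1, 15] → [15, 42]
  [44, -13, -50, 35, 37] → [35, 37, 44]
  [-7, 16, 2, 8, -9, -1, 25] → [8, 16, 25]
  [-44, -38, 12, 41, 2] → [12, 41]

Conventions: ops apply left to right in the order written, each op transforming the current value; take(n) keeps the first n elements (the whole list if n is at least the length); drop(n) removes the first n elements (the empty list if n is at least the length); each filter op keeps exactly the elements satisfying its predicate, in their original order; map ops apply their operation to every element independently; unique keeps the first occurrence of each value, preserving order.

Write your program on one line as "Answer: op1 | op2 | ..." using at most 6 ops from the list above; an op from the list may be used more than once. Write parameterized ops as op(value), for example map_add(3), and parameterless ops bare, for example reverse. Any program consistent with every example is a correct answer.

unique | filter_gt(5) | map_neg | sort_desc | map_neg

Check, running the answer program on each example:
  [-26, 39, 18, 29] -> [-26, 39, 18, 29] -> [39, 18, 29] -> [-39, -18, -29] -> [-18, -29, -39] -> [18, 29, 39]
  [-44, 42, 15, -6, -40, -48, -1, 15] -> [-44, 42, 15, -6, -40, -48, -1] -> [42, 15] -> [-42, -15] -> [-15, -42] -> [15, 42]
  [44, -13, -50, 35, 37] -> [44, -13, -50, 35, 37] -> [44, 35, 37] -> [-44, -35, -37] -> [-35, -37, -44] -> [35, 37, 44]
  [-7, 16, 2, 8, -9, -1, 25] -> [-7, 16, 2, 8, -9, -1, 25] -> [16, 8, 25] -> [-16, -8, -25] -> [-8, -16, -25] -> [8, 16, 25]
  [-44, -38, 12, 41, 2] -> [-44, -38, 12, 41, 2] -> [12, 41] -> [-12, -41] -> [-12, -41] -> [12, 41]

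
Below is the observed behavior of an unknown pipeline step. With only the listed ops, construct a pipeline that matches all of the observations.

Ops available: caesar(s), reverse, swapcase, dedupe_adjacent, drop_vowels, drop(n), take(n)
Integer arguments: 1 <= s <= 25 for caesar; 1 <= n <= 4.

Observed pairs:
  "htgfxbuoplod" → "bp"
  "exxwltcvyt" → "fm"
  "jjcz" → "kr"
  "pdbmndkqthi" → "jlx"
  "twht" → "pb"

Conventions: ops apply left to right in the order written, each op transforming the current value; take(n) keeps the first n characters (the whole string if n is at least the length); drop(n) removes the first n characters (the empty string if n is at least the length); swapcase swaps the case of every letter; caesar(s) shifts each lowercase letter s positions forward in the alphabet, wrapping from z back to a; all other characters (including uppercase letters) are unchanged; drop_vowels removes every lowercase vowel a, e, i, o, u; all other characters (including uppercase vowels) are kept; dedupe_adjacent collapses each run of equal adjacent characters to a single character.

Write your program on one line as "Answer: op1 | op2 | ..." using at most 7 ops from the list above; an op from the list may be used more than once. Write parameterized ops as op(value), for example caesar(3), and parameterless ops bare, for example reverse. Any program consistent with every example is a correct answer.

take(3) | reverse | caesar(17) | caesar(17) | dedupe_adjacent | drop_vowels

Check, running the answer program on each example:
  "htgfxbuoplod" -> "htg" -> "gth" -> "xky" -> "obp" -> "obp" -> "bp"
  "exxwltcvyt" -> "exx" -> "xxe" -> "oov" -> "ffm" -> "fm" -> "fm"
  "jjcz" -> "jjc" -> "cjj" -> "taa" -> "krr" -> "kr" -> "kr"
  "pdbmndkqthi" -> "pdb" -> "bdp" -> "sug" -> "jlx" -> "jlx" -> "jlx"
  "twht" -> "twh" -> "hwt" -> "ynk" -> "peb" -> "peb" -> "pb"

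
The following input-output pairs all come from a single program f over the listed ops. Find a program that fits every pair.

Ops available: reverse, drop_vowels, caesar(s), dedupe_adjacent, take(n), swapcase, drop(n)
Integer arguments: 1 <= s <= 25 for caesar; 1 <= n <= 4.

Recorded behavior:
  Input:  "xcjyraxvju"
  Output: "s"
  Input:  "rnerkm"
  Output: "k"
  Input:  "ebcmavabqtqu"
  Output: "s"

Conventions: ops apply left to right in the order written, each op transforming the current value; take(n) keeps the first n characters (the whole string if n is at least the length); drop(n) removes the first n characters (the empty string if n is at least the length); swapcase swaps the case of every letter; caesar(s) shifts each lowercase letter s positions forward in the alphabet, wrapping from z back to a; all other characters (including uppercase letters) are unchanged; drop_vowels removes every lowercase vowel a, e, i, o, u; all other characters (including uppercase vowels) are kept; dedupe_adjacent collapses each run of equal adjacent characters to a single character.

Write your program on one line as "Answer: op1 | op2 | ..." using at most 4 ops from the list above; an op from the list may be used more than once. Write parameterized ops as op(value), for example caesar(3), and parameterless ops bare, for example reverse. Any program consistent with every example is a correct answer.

reverse | caesar(3) | take(1) | caesar(21)

Check, running the answer program on each example:
  "xcjyraxvju" -> "ujvxaryjcx" -> "xmyadubmfa" -> "x" -> "s"
  "rnerkm" -> "mkrenr" -> "pnuhqu" -> "p" -> "k"
  "ebcmavabqtqu" -> "uqtqbavamcbe" -> "xtwtedydpfeh" -> "x" -> "s"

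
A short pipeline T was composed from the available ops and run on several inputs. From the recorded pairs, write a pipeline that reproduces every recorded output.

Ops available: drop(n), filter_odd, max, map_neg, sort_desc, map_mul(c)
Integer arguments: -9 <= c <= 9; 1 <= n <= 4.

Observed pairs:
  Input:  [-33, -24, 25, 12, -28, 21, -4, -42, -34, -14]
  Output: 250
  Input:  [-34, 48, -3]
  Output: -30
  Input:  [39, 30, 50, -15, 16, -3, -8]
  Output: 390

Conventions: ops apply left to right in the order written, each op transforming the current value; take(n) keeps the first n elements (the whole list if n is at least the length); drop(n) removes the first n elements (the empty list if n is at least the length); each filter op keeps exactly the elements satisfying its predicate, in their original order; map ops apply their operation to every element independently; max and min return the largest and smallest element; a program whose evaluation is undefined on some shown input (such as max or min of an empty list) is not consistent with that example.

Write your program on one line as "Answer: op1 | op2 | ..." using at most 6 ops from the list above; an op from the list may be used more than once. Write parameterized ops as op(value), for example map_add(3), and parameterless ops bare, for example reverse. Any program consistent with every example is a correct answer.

map_neg | sort_desc | filter_odd | map_mul(-2) | map_mul(5) | max

Check, running the answer program on each example:
  [-33, -24, 25, 12, -28, 21, -4, -42, -34, -14] -> [33, 24, -25, -12, 28, -21, 4, 42, 34, 14] -> [42, 34, 33, 28, 24, 14, 4, -12, -21, -25] -> [33, -21, -25] -> [-66, 42, 50] -> [-330, 210, 250] -> 250
  [-34, 48, -3] -> [34, -48, 3] -> [34, 3, -48] -> [3] -> [-6] -> [-30] -> -30
  [39, 30, 50, -15, 16, -3, -8] -> [-39, -30, -50, 15, -16, 3, 8] -> [15, 8, 3, -16, -30, -39, -50] -> [15, 3, -39] -> [-30, -6, 78] -> [-150, -30, 390] -> 390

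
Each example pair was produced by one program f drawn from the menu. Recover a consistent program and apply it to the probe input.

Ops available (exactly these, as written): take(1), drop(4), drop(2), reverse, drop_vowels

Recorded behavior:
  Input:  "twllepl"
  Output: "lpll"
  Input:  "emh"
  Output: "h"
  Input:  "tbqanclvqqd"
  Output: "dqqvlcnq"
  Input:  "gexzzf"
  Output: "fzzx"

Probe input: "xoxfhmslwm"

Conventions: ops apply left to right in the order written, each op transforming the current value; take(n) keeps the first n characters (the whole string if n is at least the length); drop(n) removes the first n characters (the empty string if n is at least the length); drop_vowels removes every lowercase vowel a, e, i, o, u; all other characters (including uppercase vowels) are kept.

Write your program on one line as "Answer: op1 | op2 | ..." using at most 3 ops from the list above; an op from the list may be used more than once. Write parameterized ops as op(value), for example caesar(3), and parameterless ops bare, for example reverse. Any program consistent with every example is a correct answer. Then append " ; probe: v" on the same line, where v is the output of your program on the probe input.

drop(2) | drop_vowels | reverse ; probe: "mwlsmhfx"

Check, running the answer program on each example:
  "twllepl" -> "llepl" -> "llpl" -> "lpll"
  "emh" -> "h" -> "h" -> "h"
  "tbqanclvqqd" -> "qanclvqqd" -> "qnclvqqd" -> "dqqvlcnq"
  "gexzzf" -> "xzzf" -> "xzzf" -> "fzzx"
  probe: "xoxfhmslwm" -> "xfhmslwm" -> "xfhmslwm" -> "mwlsmhfx"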